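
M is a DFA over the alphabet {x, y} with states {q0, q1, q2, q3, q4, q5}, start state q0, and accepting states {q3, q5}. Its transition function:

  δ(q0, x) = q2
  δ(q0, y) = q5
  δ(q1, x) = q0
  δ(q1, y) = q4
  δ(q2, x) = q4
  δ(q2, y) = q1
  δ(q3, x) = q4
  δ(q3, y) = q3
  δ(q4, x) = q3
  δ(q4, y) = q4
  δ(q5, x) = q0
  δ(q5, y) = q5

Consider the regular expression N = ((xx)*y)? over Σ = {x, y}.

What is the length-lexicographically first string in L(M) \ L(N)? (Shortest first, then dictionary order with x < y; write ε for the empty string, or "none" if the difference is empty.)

The string yy is accepted by M but not by N.
No shorter string lies in the difference, and yy is the lexicographically first length-2 string in L(M) \ L(N).

yy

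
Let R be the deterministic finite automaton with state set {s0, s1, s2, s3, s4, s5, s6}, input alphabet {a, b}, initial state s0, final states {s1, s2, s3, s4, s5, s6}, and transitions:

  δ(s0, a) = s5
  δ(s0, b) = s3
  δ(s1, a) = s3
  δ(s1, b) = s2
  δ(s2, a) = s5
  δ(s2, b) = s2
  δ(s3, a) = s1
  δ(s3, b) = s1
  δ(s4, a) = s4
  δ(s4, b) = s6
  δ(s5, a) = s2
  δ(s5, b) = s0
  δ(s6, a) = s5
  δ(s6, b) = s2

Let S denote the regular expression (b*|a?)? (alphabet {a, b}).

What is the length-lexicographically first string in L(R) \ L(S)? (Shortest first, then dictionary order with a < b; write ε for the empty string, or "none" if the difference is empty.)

aa

The string aa is accepted by R but not by S.
No shorter string lies in the difference, and aa is the lexicographically first length-2 string in L(R) \ L(S).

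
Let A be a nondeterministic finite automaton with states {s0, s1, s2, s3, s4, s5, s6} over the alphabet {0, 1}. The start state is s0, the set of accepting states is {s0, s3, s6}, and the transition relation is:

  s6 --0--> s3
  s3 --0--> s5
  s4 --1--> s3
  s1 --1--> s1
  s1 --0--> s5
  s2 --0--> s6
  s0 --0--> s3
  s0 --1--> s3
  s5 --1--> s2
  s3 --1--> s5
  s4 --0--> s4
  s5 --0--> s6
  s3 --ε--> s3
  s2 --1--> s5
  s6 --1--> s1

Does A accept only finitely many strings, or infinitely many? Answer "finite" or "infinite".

infinite

State s5 is reachable from the start and can reach an accepting state, and it lies on the cycle s5 → s2 → s5.
Traversing that cycle any number of times yields accepted strings of unbounded length, so the language is infinite.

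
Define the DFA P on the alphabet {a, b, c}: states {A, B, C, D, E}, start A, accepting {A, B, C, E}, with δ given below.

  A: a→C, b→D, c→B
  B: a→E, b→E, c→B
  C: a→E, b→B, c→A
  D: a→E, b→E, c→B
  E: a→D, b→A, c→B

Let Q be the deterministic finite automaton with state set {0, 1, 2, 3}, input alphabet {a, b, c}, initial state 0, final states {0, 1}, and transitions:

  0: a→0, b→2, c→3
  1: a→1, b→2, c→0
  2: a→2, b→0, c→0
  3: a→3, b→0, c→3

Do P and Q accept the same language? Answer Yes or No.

No

The string c is accepted by P but rejected by Q.
So L(P) ≠ L(Q).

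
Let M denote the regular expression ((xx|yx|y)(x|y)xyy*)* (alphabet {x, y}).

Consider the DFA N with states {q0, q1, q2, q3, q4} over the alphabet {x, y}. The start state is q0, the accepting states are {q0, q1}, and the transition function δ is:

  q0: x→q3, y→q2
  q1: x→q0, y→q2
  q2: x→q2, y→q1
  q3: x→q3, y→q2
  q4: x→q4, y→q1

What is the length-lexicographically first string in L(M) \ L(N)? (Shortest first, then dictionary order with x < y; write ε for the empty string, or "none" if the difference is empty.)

yyxy

The string yyxy is accepted by M but not by N.
No shorter string lies in the difference, and yyxy is the lexicographically first length-4 string in L(M) \ L(N).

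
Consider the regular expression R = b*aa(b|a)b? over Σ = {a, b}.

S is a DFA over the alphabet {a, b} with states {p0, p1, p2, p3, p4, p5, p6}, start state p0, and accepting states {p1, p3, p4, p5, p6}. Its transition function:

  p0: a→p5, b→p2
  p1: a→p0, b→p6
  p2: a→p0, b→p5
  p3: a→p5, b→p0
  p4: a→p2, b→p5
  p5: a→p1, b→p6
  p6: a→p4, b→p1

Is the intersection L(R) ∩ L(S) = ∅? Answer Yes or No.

No

The string aab is accepted by both R and S.
Hence L(R) ∩ L(S) ≠ ∅.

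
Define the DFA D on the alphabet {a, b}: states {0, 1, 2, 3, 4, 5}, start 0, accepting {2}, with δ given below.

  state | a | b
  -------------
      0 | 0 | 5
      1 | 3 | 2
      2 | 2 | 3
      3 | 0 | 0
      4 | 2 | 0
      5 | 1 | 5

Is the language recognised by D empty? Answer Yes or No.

No

The string bab is accepted: the run 0 → 5 → 1 → 2 ends in the accepting state 2.
Since at least one string is accepted, L(D) is not empty.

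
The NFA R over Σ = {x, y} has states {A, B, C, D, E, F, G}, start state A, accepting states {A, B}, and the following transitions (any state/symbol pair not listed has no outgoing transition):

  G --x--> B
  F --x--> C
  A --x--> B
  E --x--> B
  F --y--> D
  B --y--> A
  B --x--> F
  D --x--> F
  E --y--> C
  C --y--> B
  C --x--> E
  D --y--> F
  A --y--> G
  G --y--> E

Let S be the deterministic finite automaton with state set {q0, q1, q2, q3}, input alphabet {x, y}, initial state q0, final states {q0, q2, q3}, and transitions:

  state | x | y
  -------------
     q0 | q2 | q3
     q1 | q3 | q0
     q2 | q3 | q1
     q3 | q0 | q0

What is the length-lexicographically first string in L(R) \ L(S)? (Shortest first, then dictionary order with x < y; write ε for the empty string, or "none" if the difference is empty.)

xy

The string xy is accepted by R but not by S.
No shorter string lies in the difference, and xy is the lexicographically first length-2 string in L(R) \ L(S).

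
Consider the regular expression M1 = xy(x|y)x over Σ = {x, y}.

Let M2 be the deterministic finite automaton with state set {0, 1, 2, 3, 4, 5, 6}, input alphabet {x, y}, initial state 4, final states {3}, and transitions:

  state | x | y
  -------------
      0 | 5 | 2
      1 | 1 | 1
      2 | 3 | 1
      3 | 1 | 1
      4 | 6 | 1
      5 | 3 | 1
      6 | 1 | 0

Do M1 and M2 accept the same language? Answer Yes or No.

Converting the expression M1 to a DFA (subset construction, then merging equivalent states) gives the minimal DFA with states {r0, r1, r2, r3, r4, r5}, start state r0, accepting states {r5} and transitions r0: x→r1, y→r2; r1: x→r2, y→r3; r2: x→r2, y→r2; r3: x→r4, y→r4; r4: x→r5, y→r2; r5: x→r2, y→r2.
Exploring the product automaton M1 × M2 from the start pair (r0, 4), following both machines on each input symbol, reaches 7 state pairs: (r0, 4), (r1, 6), (r2, 1), (r3, 0), (r4, 5), (r4, 2), (r5, 3).
M1 accepts in {r5} and M2 accepts in {3}. In every reachable pair the two components are either both accepting — (r5, 3) — or both non-accepting, so no string is accepted by exactly one of the machines: L(M1) \ L(M2) and L(M2) \ L(M1) are both empty.
Hence every string is accepted by M1 iff it is accepted by M2, and the two languages coincide.

Yes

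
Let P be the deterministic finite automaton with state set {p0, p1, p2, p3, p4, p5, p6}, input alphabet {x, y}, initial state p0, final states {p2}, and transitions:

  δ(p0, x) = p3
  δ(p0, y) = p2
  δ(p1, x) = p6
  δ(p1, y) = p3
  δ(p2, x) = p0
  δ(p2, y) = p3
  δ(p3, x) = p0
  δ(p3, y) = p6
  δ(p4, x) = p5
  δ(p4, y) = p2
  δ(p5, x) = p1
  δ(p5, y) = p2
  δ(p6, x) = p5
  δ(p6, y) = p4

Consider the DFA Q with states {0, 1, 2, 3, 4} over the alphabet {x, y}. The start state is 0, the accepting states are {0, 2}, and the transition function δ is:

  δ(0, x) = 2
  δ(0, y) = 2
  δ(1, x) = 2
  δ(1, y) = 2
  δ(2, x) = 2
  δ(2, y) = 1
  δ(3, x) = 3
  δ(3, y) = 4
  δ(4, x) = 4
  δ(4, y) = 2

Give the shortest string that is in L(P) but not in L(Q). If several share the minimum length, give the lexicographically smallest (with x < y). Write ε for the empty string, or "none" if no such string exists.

xxy

The string xxy is accepted by P but not by Q.
No shorter string lies in the difference, and xxy is the lexicographically first length-3 string in L(P) \ L(Q).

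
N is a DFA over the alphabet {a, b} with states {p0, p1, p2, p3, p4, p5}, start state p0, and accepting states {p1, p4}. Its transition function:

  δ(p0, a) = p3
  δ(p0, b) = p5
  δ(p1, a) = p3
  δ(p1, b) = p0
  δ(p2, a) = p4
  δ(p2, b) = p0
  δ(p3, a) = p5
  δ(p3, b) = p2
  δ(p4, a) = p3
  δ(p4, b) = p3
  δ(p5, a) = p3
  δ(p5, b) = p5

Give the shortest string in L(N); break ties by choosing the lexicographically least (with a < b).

aba

A breadth-first search from p0 reaches an accepting state first via the path p0 → p3 → p2 → p4 on input aba.
No string of length < 3 is accepted (BFS exhausts all shorter strings without reaching an accepting state), and aba is the lexicographically least accepting string of length 3.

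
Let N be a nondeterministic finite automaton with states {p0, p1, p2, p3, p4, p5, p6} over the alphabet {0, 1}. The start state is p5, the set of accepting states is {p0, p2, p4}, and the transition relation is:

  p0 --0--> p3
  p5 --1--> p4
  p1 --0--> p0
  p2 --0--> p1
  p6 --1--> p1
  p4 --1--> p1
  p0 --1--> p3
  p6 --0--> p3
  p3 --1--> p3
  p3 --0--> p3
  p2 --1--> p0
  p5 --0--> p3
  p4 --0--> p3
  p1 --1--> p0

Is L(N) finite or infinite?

The useful states (reachable from p5 and able to reach an accepting state) are {p0, p1, p4, p5}.
Restricted to these states the transition graph has no cycle, so every accepting path has bounded length and L is finite.

finite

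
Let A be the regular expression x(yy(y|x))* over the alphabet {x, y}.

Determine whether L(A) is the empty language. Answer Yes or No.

The string x matches the expression, so it belongs to L(A).
Since L(A) contains at least one string, it is not empty.

No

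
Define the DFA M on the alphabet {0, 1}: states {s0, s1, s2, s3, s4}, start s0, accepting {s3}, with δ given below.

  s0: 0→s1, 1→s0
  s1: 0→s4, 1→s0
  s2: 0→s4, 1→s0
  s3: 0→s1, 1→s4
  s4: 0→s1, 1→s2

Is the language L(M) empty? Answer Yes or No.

The states reachable from the start state are {s0, s1, s2, s4}.
None of the accepting states {s3} is reachable, so no string is accepted and L(M) = ∅.

Yes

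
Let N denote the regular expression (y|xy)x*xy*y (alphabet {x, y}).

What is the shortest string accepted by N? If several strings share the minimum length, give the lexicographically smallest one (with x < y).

By inspection of the expression, no string of length less than 3 matches, and yxy is the lexicographically first match of length 3.

yxy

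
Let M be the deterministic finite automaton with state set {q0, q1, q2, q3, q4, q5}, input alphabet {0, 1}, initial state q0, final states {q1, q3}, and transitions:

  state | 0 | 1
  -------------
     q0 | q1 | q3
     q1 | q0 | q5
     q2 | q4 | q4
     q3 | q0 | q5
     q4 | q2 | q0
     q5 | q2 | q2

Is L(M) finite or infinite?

infinite

State q0 is reachable from the start and can reach an accepting state, and it lies on the cycle q0 → q1 → q0.
Traversing that cycle any number of times yields accepted strings of unbounded length, so the language is infinite.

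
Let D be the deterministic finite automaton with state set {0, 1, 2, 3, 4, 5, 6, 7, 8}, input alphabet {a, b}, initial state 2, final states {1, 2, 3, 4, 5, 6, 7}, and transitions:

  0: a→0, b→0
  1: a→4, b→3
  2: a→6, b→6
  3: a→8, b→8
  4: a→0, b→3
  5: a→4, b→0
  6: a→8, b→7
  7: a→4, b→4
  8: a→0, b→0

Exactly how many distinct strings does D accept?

The useful subgraph on states {2, 3, 4, 6, 7} is acyclic, so L(D) is finite; the longest accepting path visits 5 useful states, giving maximum string length 4.
Counting accepting paths from 2 by length: 1 of length 0, 2 of length 1, 2 of length 2, 4 of length 3, 4 of length 4. Total 13.

13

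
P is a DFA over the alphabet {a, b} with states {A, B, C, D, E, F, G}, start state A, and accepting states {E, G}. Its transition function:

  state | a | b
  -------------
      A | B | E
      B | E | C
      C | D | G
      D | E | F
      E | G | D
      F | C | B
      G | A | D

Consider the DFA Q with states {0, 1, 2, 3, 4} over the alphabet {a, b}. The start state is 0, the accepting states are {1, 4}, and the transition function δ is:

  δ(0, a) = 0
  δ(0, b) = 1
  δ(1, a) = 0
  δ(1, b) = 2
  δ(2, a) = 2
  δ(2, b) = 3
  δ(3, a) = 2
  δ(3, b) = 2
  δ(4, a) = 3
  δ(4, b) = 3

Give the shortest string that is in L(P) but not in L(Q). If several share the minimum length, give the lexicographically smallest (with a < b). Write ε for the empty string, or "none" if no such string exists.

aa

The string aa is accepted by P but not by Q.
No shorter string lies in the difference, and aa is the lexicographically first length-2 string in L(P) \ L(Q).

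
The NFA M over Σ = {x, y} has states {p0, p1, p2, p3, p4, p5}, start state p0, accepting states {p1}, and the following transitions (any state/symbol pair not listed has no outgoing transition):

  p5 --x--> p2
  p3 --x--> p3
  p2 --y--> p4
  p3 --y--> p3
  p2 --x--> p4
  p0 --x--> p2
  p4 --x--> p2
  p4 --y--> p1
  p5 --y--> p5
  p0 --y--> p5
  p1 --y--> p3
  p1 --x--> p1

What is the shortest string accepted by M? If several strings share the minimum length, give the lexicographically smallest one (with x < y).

xxy

A breadth-first search from p0 reaches an accepting state first via the path p0 → p2 → p4 → p1 on input xxy.
No string of length < 3 is accepted (BFS exhausts all shorter strings without reaching an accepting state), and xxy is the lexicographically least accepting string of length 3.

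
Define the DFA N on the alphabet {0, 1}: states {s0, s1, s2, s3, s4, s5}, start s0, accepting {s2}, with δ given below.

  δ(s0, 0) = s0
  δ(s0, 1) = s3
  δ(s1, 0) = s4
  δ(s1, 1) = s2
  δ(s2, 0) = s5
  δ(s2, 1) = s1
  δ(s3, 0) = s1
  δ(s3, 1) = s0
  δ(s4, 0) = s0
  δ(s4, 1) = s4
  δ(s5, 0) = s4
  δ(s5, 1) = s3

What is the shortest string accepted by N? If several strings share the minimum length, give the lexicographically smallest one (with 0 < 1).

101

A breadth-first search from s0 reaches an accepting state first via the path s0 → s3 → s1 → s2 on input 101.
No string of length < 3 is accepted (BFS exhausts all shorter strings without reaching an accepting state), and 101 is the lexicographically least accepting string of length 3.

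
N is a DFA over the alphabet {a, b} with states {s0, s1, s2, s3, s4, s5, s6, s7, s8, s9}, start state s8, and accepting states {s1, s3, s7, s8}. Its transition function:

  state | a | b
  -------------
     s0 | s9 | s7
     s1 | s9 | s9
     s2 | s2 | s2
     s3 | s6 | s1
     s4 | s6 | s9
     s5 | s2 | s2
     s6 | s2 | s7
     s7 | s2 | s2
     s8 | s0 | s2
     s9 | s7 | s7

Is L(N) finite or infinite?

The useful states (reachable from s8 and able to reach an accepting state) are {s0, s7, s8, s9}.
Restricted to these states the transition graph has no cycle, so every accepting path has bounded length and L is finite.

finite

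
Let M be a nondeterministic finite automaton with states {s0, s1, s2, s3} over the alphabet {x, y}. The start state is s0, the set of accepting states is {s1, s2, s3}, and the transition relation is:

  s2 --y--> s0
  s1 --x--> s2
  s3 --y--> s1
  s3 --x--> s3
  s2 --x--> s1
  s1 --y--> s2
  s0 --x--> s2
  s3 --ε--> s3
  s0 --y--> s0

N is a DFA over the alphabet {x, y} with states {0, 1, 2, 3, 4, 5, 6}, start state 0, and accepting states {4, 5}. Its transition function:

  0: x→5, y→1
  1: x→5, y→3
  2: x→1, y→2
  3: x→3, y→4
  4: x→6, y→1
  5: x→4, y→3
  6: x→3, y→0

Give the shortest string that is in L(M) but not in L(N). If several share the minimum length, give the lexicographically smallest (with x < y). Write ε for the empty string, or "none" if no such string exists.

The string xxx is accepted by M but not by N.
No shorter string lies in the difference, and xxx is the lexicographically first length-3 string in L(M) \ L(N).

xxx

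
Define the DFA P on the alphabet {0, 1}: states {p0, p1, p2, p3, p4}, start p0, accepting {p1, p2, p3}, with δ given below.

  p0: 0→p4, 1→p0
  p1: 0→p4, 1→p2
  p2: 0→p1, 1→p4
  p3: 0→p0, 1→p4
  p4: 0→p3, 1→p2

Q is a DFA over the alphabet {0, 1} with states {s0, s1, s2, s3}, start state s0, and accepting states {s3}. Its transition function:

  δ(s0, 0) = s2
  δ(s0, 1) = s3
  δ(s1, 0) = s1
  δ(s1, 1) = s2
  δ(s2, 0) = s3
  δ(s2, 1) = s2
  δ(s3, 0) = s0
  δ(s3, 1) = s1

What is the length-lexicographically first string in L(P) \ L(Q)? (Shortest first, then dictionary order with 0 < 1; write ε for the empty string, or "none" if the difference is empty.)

01

The string 01 is accepted by P but not by Q.
No shorter string lies in the difference, and 01 is the lexicographically first length-2 string in L(P) \ L(Q).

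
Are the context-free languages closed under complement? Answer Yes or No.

No

CFLs are closed under union, so if they were also closed under complement they would be closed under intersection by De Morgan (L₁ ∩ L₂ is the complement of the union of the complements). But {aⁿbⁿcᵐ} ∩ {aᵐbⁿcⁿ} = {aⁿbⁿcⁿ} is not context-free although both operands are.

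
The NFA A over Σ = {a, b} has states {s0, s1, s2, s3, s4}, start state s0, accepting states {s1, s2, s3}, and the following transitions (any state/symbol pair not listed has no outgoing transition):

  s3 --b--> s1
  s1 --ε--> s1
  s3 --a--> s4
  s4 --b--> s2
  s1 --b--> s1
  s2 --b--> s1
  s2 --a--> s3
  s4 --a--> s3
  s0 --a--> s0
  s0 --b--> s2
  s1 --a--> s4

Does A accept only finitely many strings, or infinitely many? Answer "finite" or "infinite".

infinite

State s0 is reachable from the start and can reach an accepting state, and it lies on the cycle s0 → s0.
Traversing that cycle any number of times yields accepted strings of unbounded length, so the language is infinite.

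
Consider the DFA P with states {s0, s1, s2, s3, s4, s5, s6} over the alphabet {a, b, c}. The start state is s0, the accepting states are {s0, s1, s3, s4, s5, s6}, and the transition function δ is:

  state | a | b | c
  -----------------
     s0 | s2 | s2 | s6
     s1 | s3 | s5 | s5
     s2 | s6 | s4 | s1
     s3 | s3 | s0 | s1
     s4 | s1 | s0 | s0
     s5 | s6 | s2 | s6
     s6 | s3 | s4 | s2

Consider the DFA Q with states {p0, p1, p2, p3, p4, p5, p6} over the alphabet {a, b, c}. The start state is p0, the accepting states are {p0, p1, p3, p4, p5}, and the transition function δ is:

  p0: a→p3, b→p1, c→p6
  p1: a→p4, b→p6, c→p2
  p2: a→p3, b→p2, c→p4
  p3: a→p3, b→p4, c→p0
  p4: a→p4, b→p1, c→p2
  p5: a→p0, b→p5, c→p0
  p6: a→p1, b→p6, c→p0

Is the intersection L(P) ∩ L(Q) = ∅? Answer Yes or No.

The empty string ε is accepted by both P and Q.
Hence L(P) ∩ L(Q) ≠ ∅.

No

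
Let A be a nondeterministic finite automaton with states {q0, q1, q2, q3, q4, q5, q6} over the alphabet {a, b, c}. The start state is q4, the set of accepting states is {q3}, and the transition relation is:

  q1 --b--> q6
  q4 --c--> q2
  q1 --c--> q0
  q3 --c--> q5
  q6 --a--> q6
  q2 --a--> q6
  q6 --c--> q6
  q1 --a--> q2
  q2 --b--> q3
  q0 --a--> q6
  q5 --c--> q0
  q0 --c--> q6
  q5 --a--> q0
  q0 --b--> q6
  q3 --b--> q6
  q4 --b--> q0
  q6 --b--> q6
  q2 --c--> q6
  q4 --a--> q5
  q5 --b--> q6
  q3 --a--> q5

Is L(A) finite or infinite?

finite

The useful states (reachable from q4 and able to reach an accepting state) are {q2, q3, q4}.
Restricted to these states the transition graph has no cycle, so every accepting path has bounded length and L is finite.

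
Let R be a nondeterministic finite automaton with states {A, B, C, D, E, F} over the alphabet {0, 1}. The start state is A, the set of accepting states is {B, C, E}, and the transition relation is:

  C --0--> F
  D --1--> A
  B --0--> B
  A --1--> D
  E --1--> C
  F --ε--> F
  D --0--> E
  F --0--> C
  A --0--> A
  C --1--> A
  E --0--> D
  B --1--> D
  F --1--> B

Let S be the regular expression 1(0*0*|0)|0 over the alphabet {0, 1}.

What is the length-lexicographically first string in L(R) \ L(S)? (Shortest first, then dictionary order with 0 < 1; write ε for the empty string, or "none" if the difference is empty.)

The string 010 is accepted by R but not by S.
No shorter string lies in the difference, and 010 is the lexicographically first length-3 string in L(R) \ L(S).

010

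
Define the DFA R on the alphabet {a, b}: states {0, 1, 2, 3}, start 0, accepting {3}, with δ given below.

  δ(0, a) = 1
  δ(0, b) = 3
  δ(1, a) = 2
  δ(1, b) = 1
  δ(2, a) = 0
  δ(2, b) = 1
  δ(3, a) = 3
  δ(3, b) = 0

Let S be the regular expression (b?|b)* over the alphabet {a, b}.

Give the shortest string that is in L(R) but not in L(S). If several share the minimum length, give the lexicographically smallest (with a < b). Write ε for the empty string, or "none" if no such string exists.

ba

The string ba is accepted by R but not by S.
No shorter string lies in the difference, and ba is the lexicographically first length-2 string in L(R) \ L(S).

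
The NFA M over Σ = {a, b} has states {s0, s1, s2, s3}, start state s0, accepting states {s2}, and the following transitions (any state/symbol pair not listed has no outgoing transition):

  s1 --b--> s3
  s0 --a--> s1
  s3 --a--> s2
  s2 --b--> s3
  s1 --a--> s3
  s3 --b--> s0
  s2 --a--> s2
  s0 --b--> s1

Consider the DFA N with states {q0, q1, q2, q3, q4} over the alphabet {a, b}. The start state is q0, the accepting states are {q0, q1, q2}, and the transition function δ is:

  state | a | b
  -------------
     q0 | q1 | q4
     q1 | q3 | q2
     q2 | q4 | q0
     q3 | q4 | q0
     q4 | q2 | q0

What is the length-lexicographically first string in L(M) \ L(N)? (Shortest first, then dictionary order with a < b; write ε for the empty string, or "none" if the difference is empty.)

The string aaa is accepted by M but not by N.
No shorter string lies in the difference, and aaa is the lexicographically first length-3 string in L(M) \ L(N).

aaa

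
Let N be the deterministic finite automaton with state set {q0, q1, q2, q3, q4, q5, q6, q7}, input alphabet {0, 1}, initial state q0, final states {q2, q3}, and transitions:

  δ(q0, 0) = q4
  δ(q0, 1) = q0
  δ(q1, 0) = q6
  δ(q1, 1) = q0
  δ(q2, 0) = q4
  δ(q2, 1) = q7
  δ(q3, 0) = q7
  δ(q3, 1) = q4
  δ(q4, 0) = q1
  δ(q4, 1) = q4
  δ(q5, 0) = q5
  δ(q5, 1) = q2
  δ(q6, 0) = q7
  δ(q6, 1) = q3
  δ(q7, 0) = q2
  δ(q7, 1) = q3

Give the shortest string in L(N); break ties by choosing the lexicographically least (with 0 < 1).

0001

A breadth-first search from q0 reaches an accepting state first via the path q0 → q4 → q1 → q6 → q3 on input 0001.
No string of length < 4 is accepted (BFS exhausts all shorter strings without reaching an accepting state), and 0001 is the lexicographically least accepting string of length 4.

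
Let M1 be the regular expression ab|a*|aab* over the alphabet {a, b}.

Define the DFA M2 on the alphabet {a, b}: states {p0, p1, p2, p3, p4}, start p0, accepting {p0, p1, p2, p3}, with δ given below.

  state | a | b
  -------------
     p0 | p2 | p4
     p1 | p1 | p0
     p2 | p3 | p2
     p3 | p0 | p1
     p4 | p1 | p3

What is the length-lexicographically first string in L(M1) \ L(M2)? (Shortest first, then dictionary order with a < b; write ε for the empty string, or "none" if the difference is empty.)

The string aabbb is accepted by M1 but not by M2.
No shorter string lies in the difference, and aabbb is the lexicographically first length-5 string in L(M1) \ L(M2).

aabbb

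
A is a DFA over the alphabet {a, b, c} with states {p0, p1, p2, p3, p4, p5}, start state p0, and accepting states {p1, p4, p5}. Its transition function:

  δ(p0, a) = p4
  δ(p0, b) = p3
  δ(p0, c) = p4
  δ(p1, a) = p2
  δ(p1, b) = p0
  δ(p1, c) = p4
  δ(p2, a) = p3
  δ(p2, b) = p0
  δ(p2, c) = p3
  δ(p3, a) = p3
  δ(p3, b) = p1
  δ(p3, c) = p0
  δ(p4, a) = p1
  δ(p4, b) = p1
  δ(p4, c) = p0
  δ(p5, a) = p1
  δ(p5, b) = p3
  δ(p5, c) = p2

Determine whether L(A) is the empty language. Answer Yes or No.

No

The string a is accepted: the run p0 → p4 ends in the accepting state p4.
Since at least one string is accepted, L(A) is not empty.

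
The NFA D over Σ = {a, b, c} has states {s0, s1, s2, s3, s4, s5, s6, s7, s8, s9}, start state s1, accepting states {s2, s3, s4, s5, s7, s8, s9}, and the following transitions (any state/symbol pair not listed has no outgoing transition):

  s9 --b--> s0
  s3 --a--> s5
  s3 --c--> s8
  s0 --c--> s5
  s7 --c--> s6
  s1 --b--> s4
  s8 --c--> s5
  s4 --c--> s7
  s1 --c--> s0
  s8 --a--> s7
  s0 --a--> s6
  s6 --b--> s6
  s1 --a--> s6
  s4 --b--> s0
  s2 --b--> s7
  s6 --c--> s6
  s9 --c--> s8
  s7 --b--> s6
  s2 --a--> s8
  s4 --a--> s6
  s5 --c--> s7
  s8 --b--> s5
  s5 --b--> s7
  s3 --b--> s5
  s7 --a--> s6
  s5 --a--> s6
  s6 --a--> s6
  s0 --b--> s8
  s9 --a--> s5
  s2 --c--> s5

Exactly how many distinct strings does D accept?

The useful subgraph on states {s0, s1, s4, s5, s7, s8} is acyclic, so L(D) is finite; the longest accepting path visits 6 useful states, giving maximum string length 5.
Counting accepting paths from s1 by length: 1 of length 1, 3 of length 2, 7 of length 3, 9 of length 4, 4 of length 5. Total 24.

24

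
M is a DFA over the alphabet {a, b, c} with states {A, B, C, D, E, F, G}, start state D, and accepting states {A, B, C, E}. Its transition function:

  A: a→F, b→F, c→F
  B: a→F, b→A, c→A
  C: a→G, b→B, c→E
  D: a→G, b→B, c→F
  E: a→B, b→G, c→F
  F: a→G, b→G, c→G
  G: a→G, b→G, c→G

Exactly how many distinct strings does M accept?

The useful subgraph on states {A, B, D} is acyclic, so L(M) is finite; the longest accepting path visits 3 useful states, giving maximum string length 2.
Counting accepting paths from D by length: 1 of length 1, 2 of length 2. Total 3.

3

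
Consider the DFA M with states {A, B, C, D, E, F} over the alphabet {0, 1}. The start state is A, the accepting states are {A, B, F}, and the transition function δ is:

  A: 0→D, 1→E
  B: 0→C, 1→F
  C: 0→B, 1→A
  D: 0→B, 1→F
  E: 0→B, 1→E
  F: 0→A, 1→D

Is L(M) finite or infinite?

State A is reachable from the start and can reach an accepting state, and it lies on the cycle A → D → B → C → A.
Traversing that cycle any number of times yields accepted strings of unbounded length, so the language is infinite.

infinite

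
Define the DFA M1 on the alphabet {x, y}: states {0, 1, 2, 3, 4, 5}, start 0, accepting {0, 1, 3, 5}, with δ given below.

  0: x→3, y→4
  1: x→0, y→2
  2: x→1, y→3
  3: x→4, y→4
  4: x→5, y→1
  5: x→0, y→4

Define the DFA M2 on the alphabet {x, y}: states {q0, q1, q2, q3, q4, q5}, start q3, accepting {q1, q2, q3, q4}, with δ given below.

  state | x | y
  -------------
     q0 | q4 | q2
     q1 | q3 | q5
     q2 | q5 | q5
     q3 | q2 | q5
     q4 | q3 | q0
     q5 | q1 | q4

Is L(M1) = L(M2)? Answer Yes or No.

Exploring the product automaton M1 × M2 from the start pair (0, q3), following both machines on each input symbol, reaches 6 state pairs: (0, q3), (3, q2), (4, q5), (5, q1), (1, q4), (2, q0).
M1 accepts in {0, 1, 3, 5} and M2 accepts in {q1, q2, q3, q4}. In every reachable pair the two components are either both accepting — (0, q3), (3, q2), (5, q1), (1, q4) — or both non-accepting, so no string is accepted by exactly one of the machines: L(M1) \ L(M2) and L(M2) \ L(M1) are both empty.
Hence every string is accepted by M1 iff it is accepted by M2, and the two languages coincide.

Yes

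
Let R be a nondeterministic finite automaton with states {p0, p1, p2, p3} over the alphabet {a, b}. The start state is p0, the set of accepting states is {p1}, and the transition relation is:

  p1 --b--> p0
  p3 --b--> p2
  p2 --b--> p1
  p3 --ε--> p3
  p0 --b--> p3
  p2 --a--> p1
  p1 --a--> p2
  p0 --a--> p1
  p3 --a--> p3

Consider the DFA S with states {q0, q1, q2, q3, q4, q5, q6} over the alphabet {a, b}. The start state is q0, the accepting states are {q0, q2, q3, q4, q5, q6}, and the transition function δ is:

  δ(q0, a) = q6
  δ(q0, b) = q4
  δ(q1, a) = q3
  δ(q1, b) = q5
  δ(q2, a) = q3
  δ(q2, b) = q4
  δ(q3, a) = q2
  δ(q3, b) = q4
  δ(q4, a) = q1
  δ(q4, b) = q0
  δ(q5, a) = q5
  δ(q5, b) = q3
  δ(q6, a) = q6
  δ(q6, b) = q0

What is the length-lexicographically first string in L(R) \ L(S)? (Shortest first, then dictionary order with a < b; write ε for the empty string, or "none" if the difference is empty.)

aabba

The string aabba is accepted by R but not by S.
No shorter string lies in the difference, and aabba is the lexicographically first length-5 string in L(R) \ L(S).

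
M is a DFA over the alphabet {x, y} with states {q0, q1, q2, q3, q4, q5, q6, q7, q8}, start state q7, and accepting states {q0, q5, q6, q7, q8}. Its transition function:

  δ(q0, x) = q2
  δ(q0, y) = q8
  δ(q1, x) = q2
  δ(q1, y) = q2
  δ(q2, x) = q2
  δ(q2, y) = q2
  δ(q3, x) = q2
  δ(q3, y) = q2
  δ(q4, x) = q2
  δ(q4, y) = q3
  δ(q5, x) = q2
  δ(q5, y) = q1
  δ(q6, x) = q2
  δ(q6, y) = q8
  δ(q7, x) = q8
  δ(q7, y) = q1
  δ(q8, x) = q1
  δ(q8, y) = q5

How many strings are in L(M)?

3

The useful subgraph on states {q5, q7, q8} is acyclic, so L(M) is finite; the longest accepting path visits 3 useful states, giving maximum string length 2.
Counting accepting paths from q7 by length: 1 of length 0, 1 of length 1, 1 of length 2. Total 3.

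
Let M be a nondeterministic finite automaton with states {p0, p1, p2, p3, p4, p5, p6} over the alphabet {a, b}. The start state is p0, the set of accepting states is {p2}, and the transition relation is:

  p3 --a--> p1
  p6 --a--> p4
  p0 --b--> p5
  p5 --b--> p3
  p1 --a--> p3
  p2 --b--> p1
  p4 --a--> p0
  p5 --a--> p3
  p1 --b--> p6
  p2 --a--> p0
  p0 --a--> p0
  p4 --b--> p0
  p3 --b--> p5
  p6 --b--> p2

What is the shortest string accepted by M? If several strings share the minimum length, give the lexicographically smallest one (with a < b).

A breadth-first search from p0 reaches an accepting state first via the path p0 → p5 → p3 → p1 → p6 → p2 on input baabb.
No string of length < 5 is accepted (BFS exhausts all shorter strings without reaching an accepting state), and baabb is the lexicographically least accepting string of length 5.

baabb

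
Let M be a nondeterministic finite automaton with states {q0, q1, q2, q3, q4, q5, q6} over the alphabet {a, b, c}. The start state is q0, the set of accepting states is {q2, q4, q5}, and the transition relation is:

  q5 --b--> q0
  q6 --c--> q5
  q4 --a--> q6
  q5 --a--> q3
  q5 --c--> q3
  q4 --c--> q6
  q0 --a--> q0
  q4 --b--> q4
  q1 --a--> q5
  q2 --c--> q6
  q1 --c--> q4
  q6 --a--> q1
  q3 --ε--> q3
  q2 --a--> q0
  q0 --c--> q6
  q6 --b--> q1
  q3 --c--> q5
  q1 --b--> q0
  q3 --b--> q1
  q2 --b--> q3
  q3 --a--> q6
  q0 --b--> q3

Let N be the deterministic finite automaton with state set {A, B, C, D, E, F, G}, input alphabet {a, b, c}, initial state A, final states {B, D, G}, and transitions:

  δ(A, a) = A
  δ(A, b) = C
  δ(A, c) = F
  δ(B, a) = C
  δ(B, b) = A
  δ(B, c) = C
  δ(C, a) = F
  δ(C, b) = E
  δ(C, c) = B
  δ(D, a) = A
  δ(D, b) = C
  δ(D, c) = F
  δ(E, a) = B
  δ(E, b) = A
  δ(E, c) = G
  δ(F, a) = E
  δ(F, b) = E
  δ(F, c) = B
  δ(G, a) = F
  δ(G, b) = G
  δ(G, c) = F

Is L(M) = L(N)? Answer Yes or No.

Yes

Exploring the product automaton M × N from the start pair (q0, A), following both machines on each input symbol, reaches 6 state pairs: (q0, A), (q3, C), (q6, F), (q1, E), (q5, B), (q4, G).
M accepts in {q2, q4, q5} and N accepts in {B, D, G}. In every reachable pair the two components are either both accepting — (q5, B), (q4, G) — or both non-accepting, so no string is accepted by exactly one of the machines: L(M) \ L(N) and L(N) \ L(M) are both empty.
Hence every string is accepted by M iff it is accepted by N, and the two languages coincide.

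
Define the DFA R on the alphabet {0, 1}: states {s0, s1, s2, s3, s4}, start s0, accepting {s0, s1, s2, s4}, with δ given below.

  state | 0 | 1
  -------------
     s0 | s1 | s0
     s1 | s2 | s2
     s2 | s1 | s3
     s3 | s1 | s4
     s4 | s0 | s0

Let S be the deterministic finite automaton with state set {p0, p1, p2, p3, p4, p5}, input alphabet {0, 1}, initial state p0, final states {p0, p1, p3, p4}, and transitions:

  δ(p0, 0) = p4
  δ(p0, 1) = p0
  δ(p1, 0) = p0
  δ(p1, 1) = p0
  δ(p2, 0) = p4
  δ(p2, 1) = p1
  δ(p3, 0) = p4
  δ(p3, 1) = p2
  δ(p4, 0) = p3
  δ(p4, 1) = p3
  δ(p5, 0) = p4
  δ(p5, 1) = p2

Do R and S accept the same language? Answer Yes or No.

Yes

Exploring the product automaton R × S from the start pair (s0, p0), following both machines on each input symbol, reaches 5 state pairs: (s0, p0), (s1, p4), (s2, p3), (s3, p2), (s4, p1).
R accepts in {s0, s1, s2, s4} and S accepts in {p0, p1, p3, p4}. In every reachable pair the two components are either both accepting — (s0, p0), (s1, p4), (s2, p3), (s4, p1) — or both non-accepting, so no string is accepted by exactly one of the machines: L(R) \ L(S) and L(S) \ L(R) are both empty.
Hence every string is accepted by R iff it is accepted by S, and the two languages coincide.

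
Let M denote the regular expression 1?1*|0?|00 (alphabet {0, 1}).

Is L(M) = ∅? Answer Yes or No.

The empty string ε matches the expression, so it belongs to L(M).
Since L(M) contains at least one string, it is not empty.

No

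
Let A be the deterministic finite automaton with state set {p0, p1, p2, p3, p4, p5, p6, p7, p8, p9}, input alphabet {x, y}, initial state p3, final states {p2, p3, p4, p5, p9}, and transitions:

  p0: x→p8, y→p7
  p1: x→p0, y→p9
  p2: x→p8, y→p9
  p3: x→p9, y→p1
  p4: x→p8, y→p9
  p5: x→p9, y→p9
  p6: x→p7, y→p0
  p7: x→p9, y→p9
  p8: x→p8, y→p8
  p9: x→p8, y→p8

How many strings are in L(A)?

5

The useful subgraph on states {p0, p1, p3, p7, p9} is acyclic, so L(A) is finite; the longest accepting path visits 5 useful states, giving maximum string length 4.
Counting accepting paths from p3 by length: 1 of length 0, 1 of length 1, 1 of length 2, 2 of length 4. Total 5.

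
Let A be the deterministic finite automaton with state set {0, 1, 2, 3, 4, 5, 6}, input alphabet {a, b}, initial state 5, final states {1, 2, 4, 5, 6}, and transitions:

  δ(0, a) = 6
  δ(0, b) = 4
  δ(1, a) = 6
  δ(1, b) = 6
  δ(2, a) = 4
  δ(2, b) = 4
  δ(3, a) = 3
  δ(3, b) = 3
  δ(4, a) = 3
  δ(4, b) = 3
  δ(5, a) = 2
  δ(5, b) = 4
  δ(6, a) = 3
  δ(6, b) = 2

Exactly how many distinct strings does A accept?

The useful subgraph on states {2, 4, 5} is acyclic, so L(A) is finite; the longest accepting path visits 3 useful states, giving maximum string length 2.
Counting accepting paths from 5 by length: 1 of length 0, 2 of length 1, 2 of length 2. Total 5.

5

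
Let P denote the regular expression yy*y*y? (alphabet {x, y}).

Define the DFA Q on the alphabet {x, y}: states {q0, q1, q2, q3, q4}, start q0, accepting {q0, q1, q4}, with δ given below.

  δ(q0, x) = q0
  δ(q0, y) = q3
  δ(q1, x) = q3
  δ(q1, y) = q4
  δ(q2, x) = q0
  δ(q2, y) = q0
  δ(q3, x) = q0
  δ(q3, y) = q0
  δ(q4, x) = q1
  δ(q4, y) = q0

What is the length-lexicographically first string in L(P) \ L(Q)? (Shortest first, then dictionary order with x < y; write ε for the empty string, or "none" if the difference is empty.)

y

The string y is accepted by P but not by Q.
No shorter string lies in the difference, and y is the lexicographically first length-1 string in L(P) \ L(Q).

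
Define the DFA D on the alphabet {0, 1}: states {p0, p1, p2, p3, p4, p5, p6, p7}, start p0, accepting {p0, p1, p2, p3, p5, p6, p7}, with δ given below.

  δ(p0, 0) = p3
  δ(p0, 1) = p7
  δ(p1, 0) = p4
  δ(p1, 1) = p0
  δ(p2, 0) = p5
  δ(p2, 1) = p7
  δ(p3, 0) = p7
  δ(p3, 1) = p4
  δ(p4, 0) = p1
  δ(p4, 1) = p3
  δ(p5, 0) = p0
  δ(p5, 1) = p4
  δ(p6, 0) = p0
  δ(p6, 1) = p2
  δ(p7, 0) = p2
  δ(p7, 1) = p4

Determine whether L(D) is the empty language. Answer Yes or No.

No

The empty string ε is accepted: the run p0 ends in the accepting state p0.
Since at least one string is accepted, L(D) is not empty.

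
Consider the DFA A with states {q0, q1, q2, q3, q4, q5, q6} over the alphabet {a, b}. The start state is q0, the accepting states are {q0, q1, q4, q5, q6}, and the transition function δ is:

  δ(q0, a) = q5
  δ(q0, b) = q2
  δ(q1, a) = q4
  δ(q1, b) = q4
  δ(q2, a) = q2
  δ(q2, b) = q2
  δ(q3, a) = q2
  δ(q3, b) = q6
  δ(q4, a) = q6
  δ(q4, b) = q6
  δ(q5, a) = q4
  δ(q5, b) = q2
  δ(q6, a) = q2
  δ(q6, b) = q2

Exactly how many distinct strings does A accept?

5

The useful subgraph on states {q0, q4, q5, q6} is acyclic, so L(A) is finite; the longest accepting path visits 4 useful states, giving maximum string length 3.
Counting accepting paths from q0 by length: 1 of length 0, 1 of length 1, 1 of length 2, 2 of length 3. Total 5.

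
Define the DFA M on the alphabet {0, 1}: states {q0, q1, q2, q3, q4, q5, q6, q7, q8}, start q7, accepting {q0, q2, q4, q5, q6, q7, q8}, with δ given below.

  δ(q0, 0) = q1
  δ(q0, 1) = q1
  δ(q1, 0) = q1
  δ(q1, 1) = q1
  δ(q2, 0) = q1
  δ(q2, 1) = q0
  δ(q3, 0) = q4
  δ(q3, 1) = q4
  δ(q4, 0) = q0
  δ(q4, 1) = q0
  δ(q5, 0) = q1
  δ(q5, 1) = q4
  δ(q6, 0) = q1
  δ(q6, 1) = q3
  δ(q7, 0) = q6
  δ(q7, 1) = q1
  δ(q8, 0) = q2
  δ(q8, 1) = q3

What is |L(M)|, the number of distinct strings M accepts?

8

The useful subgraph on states {q0, q3, q4, q6, q7} is acyclic, so L(M) is finite; the longest accepting path visits 5 useful states, giving maximum string length 4.
Counting accepting paths from q7 by length: 1 of length 0, 1 of length 1, 2 of length 3, 4 of length 4. Total 8.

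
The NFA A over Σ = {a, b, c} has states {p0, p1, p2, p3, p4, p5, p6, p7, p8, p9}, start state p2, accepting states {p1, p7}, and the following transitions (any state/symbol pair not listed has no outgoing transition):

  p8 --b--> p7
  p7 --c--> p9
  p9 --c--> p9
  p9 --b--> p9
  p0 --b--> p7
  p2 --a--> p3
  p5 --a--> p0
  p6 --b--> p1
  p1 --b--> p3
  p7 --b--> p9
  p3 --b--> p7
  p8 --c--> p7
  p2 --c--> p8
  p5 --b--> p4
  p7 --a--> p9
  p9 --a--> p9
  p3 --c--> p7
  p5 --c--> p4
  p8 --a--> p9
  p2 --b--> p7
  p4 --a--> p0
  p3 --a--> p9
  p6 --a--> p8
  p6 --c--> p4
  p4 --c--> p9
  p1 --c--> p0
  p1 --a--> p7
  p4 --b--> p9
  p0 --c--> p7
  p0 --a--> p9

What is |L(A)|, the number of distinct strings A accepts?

5

The useful subgraph on states {p2, p3, p7, p8} is acyclic, so L(A) is finite; the longest accepting path visits 3 useful states, giving maximum string length 2.
Counting accepting paths from p2 by length: 1 of length 1, 4 of length 2. Total 5.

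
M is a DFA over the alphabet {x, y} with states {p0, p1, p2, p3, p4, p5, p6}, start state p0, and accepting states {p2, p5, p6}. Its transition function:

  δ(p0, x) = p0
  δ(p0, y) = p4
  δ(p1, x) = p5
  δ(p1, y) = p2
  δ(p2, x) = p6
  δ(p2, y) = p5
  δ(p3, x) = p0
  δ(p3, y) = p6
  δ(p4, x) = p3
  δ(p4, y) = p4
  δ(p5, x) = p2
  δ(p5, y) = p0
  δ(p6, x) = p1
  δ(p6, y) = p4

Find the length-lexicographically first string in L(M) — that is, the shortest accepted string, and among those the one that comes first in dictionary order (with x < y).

A breadth-first search from p0 reaches an accepting state first via the path p0 → p4 → p3 → p6 on input yxy.
No string of length < 3 is accepted (BFS exhausts all shorter strings without reaching an accepting state), and yxy is the lexicographically least accepting string of length 3.

yxy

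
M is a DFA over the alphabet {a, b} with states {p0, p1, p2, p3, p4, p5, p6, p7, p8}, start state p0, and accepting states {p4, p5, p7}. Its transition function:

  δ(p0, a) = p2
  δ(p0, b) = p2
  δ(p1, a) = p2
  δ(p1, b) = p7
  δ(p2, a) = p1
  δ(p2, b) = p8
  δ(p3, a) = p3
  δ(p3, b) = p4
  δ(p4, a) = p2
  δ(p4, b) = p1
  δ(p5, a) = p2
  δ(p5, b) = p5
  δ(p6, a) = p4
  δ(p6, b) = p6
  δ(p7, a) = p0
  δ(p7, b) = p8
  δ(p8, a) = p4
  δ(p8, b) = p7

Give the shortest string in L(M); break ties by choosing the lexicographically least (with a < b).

A breadth-first search from p0 reaches an accepting state first via the path p0 → p2 → p1 → p7 on input aab.
No string of length < 3 is accepted (BFS exhausts all shorter strings without reaching an accepting state), and aab is the lexicographically least accepting string of length 3.

aab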